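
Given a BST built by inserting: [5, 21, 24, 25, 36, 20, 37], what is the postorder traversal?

Tree insertion order: [5, 21, 24, 25, 36, 20, 37]
Tree (level-order array): [5, None, 21, 20, 24, None, None, None, 25, None, 36, None, 37]
Postorder traversal: [20, 37, 36, 25, 24, 21, 5]


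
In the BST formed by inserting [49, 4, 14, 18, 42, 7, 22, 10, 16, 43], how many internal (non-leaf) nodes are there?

Tree built from: [49, 4, 14, 18, 42, 7, 22, 10, 16, 43]
Tree (level-order array): [49, 4, None, None, 14, 7, 18, None, 10, 16, 42, None, None, None, None, 22, 43]
Rule: An internal node has at least one child.
Per-node child counts:
  node 49: 1 child(ren)
  node 4: 1 child(ren)
  node 14: 2 child(ren)
  node 7: 1 child(ren)
  node 10: 0 child(ren)
  node 18: 2 child(ren)
  node 16: 0 child(ren)
  node 42: 2 child(ren)
  node 22: 0 child(ren)
  node 43: 0 child(ren)
Matching nodes: [49, 4, 14, 7, 18, 42]
Count of internal (non-leaf) nodes: 6


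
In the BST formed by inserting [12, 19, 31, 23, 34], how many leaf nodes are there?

Tree built from: [12, 19, 31, 23, 34]
Tree (level-order array): [12, None, 19, None, 31, 23, 34]
Rule: A leaf has 0 children.
Per-node child counts:
  node 12: 1 child(ren)
  node 19: 1 child(ren)
  node 31: 2 child(ren)
  node 23: 0 child(ren)
  node 34: 0 child(ren)
Matching nodes: [23, 34]
Count of leaf nodes: 2


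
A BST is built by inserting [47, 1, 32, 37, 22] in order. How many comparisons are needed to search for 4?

Search path for 4: 47 -> 1 -> 32 -> 22
Found: False
Comparisons: 4


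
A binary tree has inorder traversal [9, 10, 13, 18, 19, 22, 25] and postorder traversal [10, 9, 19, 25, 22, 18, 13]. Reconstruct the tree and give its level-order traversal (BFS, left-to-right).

Inorder:   [9, 10, 13, 18, 19, 22, 25]
Postorder: [10, 9, 19, 25, 22, 18, 13]
Algorithm: postorder visits root last, so walk postorder right-to-left;
each value is the root of the current inorder slice — split it at that
value, recurse on the right subtree first, then the left.
Recursive splits:
  root=13; inorder splits into left=[9, 10], right=[18, 19, 22, 25]
  root=18; inorder splits into left=[], right=[19, 22, 25]
  root=22; inorder splits into left=[19], right=[25]
  root=25; inorder splits into left=[], right=[]
  root=19; inorder splits into left=[], right=[]
  root=9; inorder splits into left=[], right=[10]
  root=10; inorder splits into left=[], right=[]
Reconstructed level-order: [13, 9, 18, 10, 22, 19, 25]


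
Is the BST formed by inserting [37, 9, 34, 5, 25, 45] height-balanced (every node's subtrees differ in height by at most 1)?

Tree (level-order array): [37, 9, 45, 5, 34, None, None, None, None, 25]
Definition: a tree is height-balanced if, at every node, |h(left) - h(right)| <= 1 (empty subtree has height -1).
Bottom-up per-node check:
  node 5: h_left=-1, h_right=-1, diff=0 [OK], height=0
  node 25: h_left=-1, h_right=-1, diff=0 [OK], height=0
  node 34: h_left=0, h_right=-1, diff=1 [OK], height=1
  node 9: h_left=0, h_right=1, diff=1 [OK], height=2
  node 45: h_left=-1, h_right=-1, diff=0 [OK], height=0
  node 37: h_left=2, h_right=0, diff=2 [FAIL (|2-0|=2 > 1)], height=3
Node 37 violates the condition: |2 - 0| = 2 > 1.
Result: Not balanced


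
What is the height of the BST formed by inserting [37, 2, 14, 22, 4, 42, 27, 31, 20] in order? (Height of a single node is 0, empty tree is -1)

Insertion order: [37, 2, 14, 22, 4, 42, 27, 31, 20]
Tree (level-order array): [37, 2, 42, None, 14, None, None, 4, 22, None, None, 20, 27, None, None, None, 31]
Compute height bottom-up (empty subtree = -1):
  height(4) = 1 + max(-1, -1) = 0
  height(20) = 1 + max(-1, -1) = 0
  height(31) = 1 + max(-1, -1) = 0
  height(27) = 1 + max(-1, 0) = 1
  height(22) = 1 + max(0, 1) = 2
  height(14) = 1 + max(0, 2) = 3
  height(2) = 1 + max(-1, 3) = 4
  height(42) = 1 + max(-1, -1) = 0
  height(37) = 1 + max(4, 0) = 5
Height = 5


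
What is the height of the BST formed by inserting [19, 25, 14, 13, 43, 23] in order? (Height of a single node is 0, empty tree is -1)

Insertion order: [19, 25, 14, 13, 43, 23]
Tree (level-order array): [19, 14, 25, 13, None, 23, 43]
Compute height bottom-up (empty subtree = -1):
  height(13) = 1 + max(-1, -1) = 0
  height(14) = 1 + max(0, -1) = 1
  height(23) = 1 + max(-1, -1) = 0
  height(43) = 1 + max(-1, -1) = 0
  height(25) = 1 + max(0, 0) = 1
  height(19) = 1 + max(1, 1) = 2
Height = 2


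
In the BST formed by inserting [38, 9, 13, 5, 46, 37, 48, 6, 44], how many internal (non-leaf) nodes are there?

Tree built from: [38, 9, 13, 5, 46, 37, 48, 6, 44]
Tree (level-order array): [38, 9, 46, 5, 13, 44, 48, None, 6, None, 37]
Rule: An internal node has at least one child.
Per-node child counts:
  node 38: 2 child(ren)
  node 9: 2 child(ren)
  node 5: 1 child(ren)
  node 6: 0 child(ren)
  node 13: 1 child(ren)
  node 37: 0 child(ren)
  node 46: 2 child(ren)
  node 44: 0 child(ren)
  node 48: 0 child(ren)
Matching nodes: [38, 9, 5, 13, 46]
Count of internal (non-leaf) nodes: 5


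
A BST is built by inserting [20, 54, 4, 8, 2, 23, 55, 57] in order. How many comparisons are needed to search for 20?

Search path for 20: 20
Found: True
Comparisons: 1


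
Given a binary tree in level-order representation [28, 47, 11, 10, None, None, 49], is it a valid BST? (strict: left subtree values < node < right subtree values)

Level-order array: [28, 47, 11, 10, None, None, 49]
Validate using subtree bounds (lo, hi): at each node, require lo < value < hi,
then recurse left with hi=value and right with lo=value.
Preorder trace (stopping at first violation):
  at node 28 with bounds (-inf, +inf): OK
  at node 47 with bounds (-inf, 28): VIOLATION
Node 47 violates its bound: not (-inf < 47 < 28).
Result: Not a valid BST


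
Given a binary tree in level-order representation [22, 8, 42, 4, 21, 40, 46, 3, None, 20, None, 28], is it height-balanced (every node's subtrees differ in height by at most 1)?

Tree (level-order array): [22, 8, 42, 4, 21, 40, 46, 3, None, 20, None, 28]
Definition: a tree is height-balanced if, at every node, |h(left) - h(right)| <= 1 (empty subtree has height -1).
Bottom-up per-node check:
  node 3: h_left=-1, h_right=-1, diff=0 [OK], height=0
  node 4: h_left=0, h_right=-1, diff=1 [OK], height=1
  node 20: h_left=-1, h_right=-1, diff=0 [OK], height=0
  node 21: h_left=0, h_right=-1, diff=1 [OK], height=1
  node 8: h_left=1, h_right=1, diff=0 [OK], height=2
  node 28: h_left=-1, h_right=-1, diff=0 [OK], height=0
  node 40: h_left=0, h_right=-1, diff=1 [OK], height=1
  node 46: h_left=-1, h_right=-1, diff=0 [OK], height=0
  node 42: h_left=1, h_right=0, diff=1 [OK], height=2
  node 22: h_left=2, h_right=2, diff=0 [OK], height=3
All nodes satisfy the balance condition.
Result: Balanced


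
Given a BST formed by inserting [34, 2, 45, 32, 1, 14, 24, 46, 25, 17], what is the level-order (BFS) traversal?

Tree insertion order: [34, 2, 45, 32, 1, 14, 24, 46, 25, 17]
Tree (level-order array): [34, 2, 45, 1, 32, None, 46, None, None, 14, None, None, None, None, 24, 17, 25]
BFS from the root, enqueuing left then right child of each popped node:
  queue [34] -> pop 34, enqueue [2, 45], visited so far: [34]
  queue [2, 45] -> pop 2, enqueue [1, 32], visited so far: [34, 2]
  queue [45, 1, 32] -> pop 45, enqueue [46], visited so far: [34, 2, 45]
  queue [1, 32, 46] -> pop 1, enqueue [none], visited so far: [34, 2, 45, 1]
  queue [32, 46] -> pop 32, enqueue [14], visited so far: [34, 2, 45, 1, 32]
  queue [46, 14] -> pop 46, enqueue [none], visited so far: [34, 2, 45, 1, 32, 46]
  queue [14] -> pop 14, enqueue [24], visited so far: [34, 2, 45, 1, 32, 46, 14]
  queue [24] -> pop 24, enqueue [17, 25], visited so far: [34, 2, 45, 1, 32, 46, 14, 24]
  queue [17, 25] -> pop 17, enqueue [none], visited so far: [34, 2, 45, 1, 32, 46, 14, 24, 17]
  queue [25] -> pop 25, enqueue [none], visited so far: [34, 2, 45, 1, 32, 46, 14, 24, 17, 25]
Result: [34, 2, 45, 1, 32, 46, 14, 24, 17, 25]


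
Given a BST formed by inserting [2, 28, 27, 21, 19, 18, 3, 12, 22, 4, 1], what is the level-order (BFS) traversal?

Tree insertion order: [2, 28, 27, 21, 19, 18, 3, 12, 22, 4, 1]
Tree (level-order array): [2, 1, 28, None, None, 27, None, 21, None, 19, 22, 18, None, None, None, 3, None, None, 12, 4]
BFS from the root, enqueuing left then right child of each popped node:
  queue [2] -> pop 2, enqueue [1, 28], visited so far: [2]
  queue [1, 28] -> pop 1, enqueue [none], visited so far: [2, 1]
  queue [28] -> pop 28, enqueue [27], visited so far: [2, 1, 28]
  queue [27] -> pop 27, enqueue [21], visited so far: [2, 1, 28, 27]
  queue [21] -> pop 21, enqueue [19, 22], visited so far: [2, 1, 28, 27, 21]
  queue [19, 22] -> pop 19, enqueue [18], visited so far: [2, 1, 28, 27, 21, 19]
  queue [22, 18] -> pop 22, enqueue [none], visited so far: [2, 1, 28, 27, 21, 19, 22]
  queue [18] -> pop 18, enqueue [3], visited so far: [2, 1, 28, 27, 21, 19, 22, 18]
  queue [3] -> pop 3, enqueue [12], visited so far: [2, 1, 28, 27, 21, 19, 22, 18, 3]
  queue [12] -> pop 12, enqueue [4], visited so far: [2, 1, 28, 27, 21, 19, 22, 18, 3, 12]
  queue [4] -> pop 4, enqueue [none], visited so far: [2, 1, 28, 27, 21, 19, 22, 18, 3, 12, 4]
Result: [2, 1, 28, 27, 21, 19, 22, 18, 3, 12, 4]


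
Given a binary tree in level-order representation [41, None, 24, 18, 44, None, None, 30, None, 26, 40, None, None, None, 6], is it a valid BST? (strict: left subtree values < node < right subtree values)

Level-order array: [41, None, 24, 18, 44, None, None, 30, None, 26, 40, None, None, None, 6]
Validate using subtree bounds (lo, hi): at each node, require lo < value < hi,
then recurse left with hi=value and right with lo=value.
Preorder trace (stopping at first violation):
  at node 41 with bounds (-inf, +inf): OK
  at node 24 with bounds (41, +inf): VIOLATION
Node 24 violates its bound: not (41 < 24 < +inf).
Result: Not a valid BST


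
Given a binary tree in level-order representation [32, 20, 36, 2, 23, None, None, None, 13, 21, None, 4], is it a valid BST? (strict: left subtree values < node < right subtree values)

Level-order array: [32, 20, 36, 2, 23, None, None, None, 13, 21, None, 4]
Validate using subtree bounds (lo, hi): at each node, require lo < value < hi,
then recurse left with hi=value and right with lo=value.
Preorder trace (stopping at first violation):
  at node 32 with bounds (-inf, +inf): OK
  at node 20 with bounds (-inf, 32): OK
  at node 2 with bounds (-inf, 20): OK
  at node 13 with bounds (2, 20): OK
  at node 4 with bounds (2, 13): OK
  at node 23 with bounds (20, 32): OK
  at node 21 with bounds (20, 23): OK
  at node 36 with bounds (32, +inf): OK
No violation found at any node.
Result: Valid BST


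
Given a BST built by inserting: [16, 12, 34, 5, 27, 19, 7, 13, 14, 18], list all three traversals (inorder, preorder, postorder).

Tree insertion order: [16, 12, 34, 5, 27, 19, 7, 13, 14, 18]
Tree (level-order array): [16, 12, 34, 5, 13, 27, None, None, 7, None, 14, 19, None, None, None, None, None, 18]
Inorder (L, root, R): [5, 7, 12, 13, 14, 16, 18, 19, 27, 34]
Preorder (root, L, R): [16, 12, 5, 7, 13, 14, 34, 27, 19, 18]
Postorder (L, R, root): [7, 5, 14, 13, 12, 18, 19, 27, 34, 16]


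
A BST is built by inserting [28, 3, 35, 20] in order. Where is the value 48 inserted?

Starting tree (level order): [28, 3, 35, None, 20]
Insertion path: 28 -> 35
Result: insert 48 as right child of 35
Final tree (level order): [28, 3, 35, None, 20, None, 48]


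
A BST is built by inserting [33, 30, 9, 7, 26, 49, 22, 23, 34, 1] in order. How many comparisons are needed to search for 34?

Search path for 34: 33 -> 49 -> 34
Found: True
Comparisons: 3


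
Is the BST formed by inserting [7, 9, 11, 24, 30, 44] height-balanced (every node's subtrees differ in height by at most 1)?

Tree (level-order array): [7, None, 9, None, 11, None, 24, None, 30, None, 44]
Definition: a tree is height-balanced if, at every node, |h(left) - h(right)| <= 1 (empty subtree has height -1).
Bottom-up per-node check:
  node 44: h_left=-1, h_right=-1, diff=0 [OK], height=0
  node 30: h_left=-1, h_right=0, diff=1 [OK], height=1
  node 24: h_left=-1, h_right=1, diff=2 [FAIL (|-1-1|=2 > 1)], height=2
  node 11: h_left=-1, h_right=2, diff=3 [FAIL (|-1-2|=3 > 1)], height=3
  node 9: h_left=-1, h_right=3, diff=4 [FAIL (|-1-3|=4 > 1)], height=4
  node 7: h_left=-1, h_right=4, diff=5 [FAIL (|-1-4|=5 > 1)], height=5
Node 24 violates the condition: |-1 - 1| = 2 > 1.
Result: Not balanced


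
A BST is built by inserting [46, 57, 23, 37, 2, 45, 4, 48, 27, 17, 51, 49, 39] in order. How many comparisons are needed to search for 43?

Search path for 43: 46 -> 23 -> 37 -> 45 -> 39
Found: False
Comparisons: 5


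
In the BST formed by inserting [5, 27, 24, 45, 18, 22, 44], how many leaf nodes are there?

Tree built from: [5, 27, 24, 45, 18, 22, 44]
Tree (level-order array): [5, None, 27, 24, 45, 18, None, 44, None, None, 22]
Rule: A leaf has 0 children.
Per-node child counts:
  node 5: 1 child(ren)
  node 27: 2 child(ren)
  node 24: 1 child(ren)
  node 18: 1 child(ren)
  node 22: 0 child(ren)
  node 45: 1 child(ren)
  node 44: 0 child(ren)
Matching nodes: [22, 44]
Count of leaf nodes: 2


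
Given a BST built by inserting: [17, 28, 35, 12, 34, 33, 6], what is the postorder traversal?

Tree insertion order: [17, 28, 35, 12, 34, 33, 6]
Tree (level-order array): [17, 12, 28, 6, None, None, 35, None, None, 34, None, 33]
Postorder traversal: [6, 12, 33, 34, 35, 28, 17]


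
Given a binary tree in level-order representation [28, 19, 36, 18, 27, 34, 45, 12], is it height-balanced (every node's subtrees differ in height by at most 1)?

Tree (level-order array): [28, 19, 36, 18, 27, 34, 45, 12]
Definition: a tree is height-balanced if, at every node, |h(left) - h(right)| <= 1 (empty subtree has height -1).
Bottom-up per-node check:
  node 12: h_left=-1, h_right=-1, diff=0 [OK], height=0
  node 18: h_left=0, h_right=-1, diff=1 [OK], height=1
  node 27: h_left=-1, h_right=-1, diff=0 [OK], height=0
  node 19: h_left=1, h_right=0, diff=1 [OK], height=2
  node 34: h_left=-1, h_right=-1, diff=0 [OK], height=0
  node 45: h_left=-1, h_right=-1, diff=0 [OK], height=0
  node 36: h_left=0, h_right=0, diff=0 [OK], height=1
  node 28: h_left=2, h_right=1, diff=1 [OK], height=3
All nodes satisfy the balance condition.
Result: Balanced


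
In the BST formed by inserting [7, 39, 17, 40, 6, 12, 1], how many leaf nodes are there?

Tree built from: [7, 39, 17, 40, 6, 12, 1]
Tree (level-order array): [7, 6, 39, 1, None, 17, 40, None, None, 12]
Rule: A leaf has 0 children.
Per-node child counts:
  node 7: 2 child(ren)
  node 6: 1 child(ren)
  node 1: 0 child(ren)
  node 39: 2 child(ren)
  node 17: 1 child(ren)
  node 12: 0 child(ren)
  node 40: 0 child(ren)
Matching nodes: [1, 12, 40]
Count of leaf nodes: 3


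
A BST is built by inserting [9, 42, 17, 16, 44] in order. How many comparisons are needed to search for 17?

Search path for 17: 9 -> 42 -> 17
Found: True
Comparisons: 3


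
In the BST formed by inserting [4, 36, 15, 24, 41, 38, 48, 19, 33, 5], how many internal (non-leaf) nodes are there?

Tree built from: [4, 36, 15, 24, 41, 38, 48, 19, 33, 5]
Tree (level-order array): [4, None, 36, 15, 41, 5, 24, 38, 48, None, None, 19, 33]
Rule: An internal node has at least one child.
Per-node child counts:
  node 4: 1 child(ren)
  node 36: 2 child(ren)
  node 15: 2 child(ren)
  node 5: 0 child(ren)
  node 24: 2 child(ren)
  node 19: 0 child(ren)
  node 33: 0 child(ren)
  node 41: 2 child(ren)
  node 38: 0 child(ren)
  node 48: 0 child(ren)
Matching nodes: [4, 36, 15, 24, 41]
Count of internal (non-leaf) nodes: 5


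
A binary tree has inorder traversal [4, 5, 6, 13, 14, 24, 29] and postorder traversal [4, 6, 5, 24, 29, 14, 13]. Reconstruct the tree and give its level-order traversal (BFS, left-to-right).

Inorder:   [4, 5, 6, 13, 14, 24, 29]
Postorder: [4, 6, 5, 24, 29, 14, 13]
Algorithm: postorder visits root last, so walk postorder right-to-left;
each value is the root of the current inorder slice — split it at that
value, recurse on the right subtree first, then the left.
Recursive splits:
  root=13; inorder splits into left=[4, 5, 6], right=[14, 24, 29]
  root=14; inorder splits into left=[], right=[24, 29]
  root=29; inorder splits into left=[24], right=[]
  root=24; inorder splits into left=[], right=[]
  root=5; inorder splits into left=[4], right=[6]
  root=6; inorder splits into left=[], right=[]
  root=4; inorder splits into left=[], right=[]
Reconstructed level-order: [13, 5, 14, 4, 6, 29, 24]


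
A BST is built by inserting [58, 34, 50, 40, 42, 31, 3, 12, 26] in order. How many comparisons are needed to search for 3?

Search path for 3: 58 -> 34 -> 31 -> 3
Found: True
Comparisons: 4


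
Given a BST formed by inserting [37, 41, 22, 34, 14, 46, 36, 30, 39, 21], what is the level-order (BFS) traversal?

Tree insertion order: [37, 41, 22, 34, 14, 46, 36, 30, 39, 21]
Tree (level-order array): [37, 22, 41, 14, 34, 39, 46, None, 21, 30, 36]
BFS from the root, enqueuing left then right child of each popped node:
  queue [37] -> pop 37, enqueue [22, 41], visited so far: [37]
  queue [22, 41] -> pop 22, enqueue [14, 34], visited so far: [37, 22]
  queue [41, 14, 34] -> pop 41, enqueue [39, 46], visited so far: [37, 22, 41]
  queue [14, 34, 39, 46] -> pop 14, enqueue [21], visited so far: [37, 22, 41, 14]
  queue [34, 39, 46, 21] -> pop 34, enqueue [30, 36], visited so far: [37, 22, 41, 14, 34]
  queue [39, 46, 21, 30, 36] -> pop 39, enqueue [none], visited so far: [37, 22, 41, 14, 34, 39]
  queue [46, 21, 30, 36] -> pop 46, enqueue [none], visited so far: [37, 22, 41, 14, 34, 39, 46]
  queue [21, 30, 36] -> pop 21, enqueue [none], visited so far: [37, 22, 41, 14, 34, 39, 46, 21]
  queue [30, 36] -> pop 30, enqueue [none], visited so far: [37, 22, 41, 14, 34, 39, 46, 21, 30]
  queue [36] -> pop 36, enqueue [none], visited so far: [37, 22, 41, 14, 34, 39, 46, 21, 30, 36]
Result: [37, 22, 41, 14, 34, 39, 46, 21, 30, 36]


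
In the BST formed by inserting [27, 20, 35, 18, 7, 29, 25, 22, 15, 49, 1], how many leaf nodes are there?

Tree built from: [27, 20, 35, 18, 7, 29, 25, 22, 15, 49, 1]
Tree (level-order array): [27, 20, 35, 18, 25, 29, 49, 7, None, 22, None, None, None, None, None, 1, 15]
Rule: A leaf has 0 children.
Per-node child counts:
  node 27: 2 child(ren)
  node 20: 2 child(ren)
  node 18: 1 child(ren)
  node 7: 2 child(ren)
  node 1: 0 child(ren)
  node 15: 0 child(ren)
  node 25: 1 child(ren)
  node 22: 0 child(ren)
  node 35: 2 child(ren)
  node 29: 0 child(ren)
  node 49: 0 child(ren)
Matching nodes: [1, 15, 22, 29, 49]
Count of leaf nodes: 5


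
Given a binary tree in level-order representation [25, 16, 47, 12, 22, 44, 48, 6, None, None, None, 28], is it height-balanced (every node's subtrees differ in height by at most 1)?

Tree (level-order array): [25, 16, 47, 12, 22, 44, 48, 6, None, None, None, 28]
Definition: a tree is height-balanced if, at every node, |h(left) - h(right)| <= 1 (empty subtree has height -1).
Bottom-up per-node check:
  node 6: h_left=-1, h_right=-1, diff=0 [OK], height=0
  node 12: h_left=0, h_right=-1, diff=1 [OK], height=1
  node 22: h_left=-1, h_right=-1, diff=0 [OK], height=0
  node 16: h_left=1, h_right=0, diff=1 [OK], height=2
  node 28: h_left=-1, h_right=-1, diff=0 [OK], height=0
  node 44: h_left=0, h_right=-1, diff=1 [OK], height=1
  node 48: h_left=-1, h_right=-1, diff=0 [OK], height=0
  node 47: h_left=1, h_right=0, diff=1 [OK], height=2
  node 25: h_left=2, h_right=2, diff=0 [OK], height=3
All nodes satisfy the balance condition.
Result: Balanced


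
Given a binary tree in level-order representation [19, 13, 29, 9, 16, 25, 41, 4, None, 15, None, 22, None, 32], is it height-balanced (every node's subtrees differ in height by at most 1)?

Tree (level-order array): [19, 13, 29, 9, 16, 25, 41, 4, None, 15, None, 22, None, 32]
Definition: a tree is height-balanced if, at every node, |h(left) - h(right)| <= 1 (empty subtree has height -1).
Bottom-up per-node check:
  node 4: h_left=-1, h_right=-1, diff=0 [OK], height=0
  node 9: h_left=0, h_right=-1, diff=1 [OK], height=1
  node 15: h_left=-1, h_right=-1, diff=0 [OK], height=0
  node 16: h_left=0, h_right=-1, diff=1 [OK], height=1
  node 13: h_left=1, h_right=1, diff=0 [OK], height=2
  node 22: h_left=-1, h_right=-1, diff=0 [OK], height=0
  node 25: h_left=0, h_right=-1, diff=1 [OK], height=1
  node 32: h_left=-1, h_right=-1, diff=0 [OK], height=0
  node 41: h_left=0, h_right=-1, diff=1 [OK], height=1
  node 29: h_left=1, h_right=1, diff=0 [OK], height=2
  node 19: h_left=2, h_right=2, diff=0 [OK], height=3
All nodes satisfy the balance condition.
Result: Balanced


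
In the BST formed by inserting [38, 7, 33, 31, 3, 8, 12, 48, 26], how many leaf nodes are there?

Tree built from: [38, 7, 33, 31, 3, 8, 12, 48, 26]
Tree (level-order array): [38, 7, 48, 3, 33, None, None, None, None, 31, None, 8, None, None, 12, None, 26]
Rule: A leaf has 0 children.
Per-node child counts:
  node 38: 2 child(ren)
  node 7: 2 child(ren)
  node 3: 0 child(ren)
  node 33: 1 child(ren)
  node 31: 1 child(ren)
  node 8: 1 child(ren)
  node 12: 1 child(ren)
  node 26: 0 child(ren)
  node 48: 0 child(ren)
Matching nodes: [3, 26, 48]
Count of leaf nodes: 3


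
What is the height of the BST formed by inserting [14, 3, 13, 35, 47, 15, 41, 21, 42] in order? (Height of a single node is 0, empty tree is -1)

Insertion order: [14, 3, 13, 35, 47, 15, 41, 21, 42]
Tree (level-order array): [14, 3, 35, None, 13, 15, 47, None, None, None, 21, 41, None, None, None, None, 42]
Compute height bottom-up (empty subtree = -1):
  height(13) = 1 + max(-1, -1) = 0
  height(3) = 1 + max(-1, 0) = 1
  height(21) = 1 + max(-1, -1) = 0
  height(15) = 1 + max(-1, 0) = 1
  height(42) = 1 + max(-1, -1) = 0
  height(41) = 1 + max(-1, 0) = 1
  height(47) = 1 + max(1, -1) = 2
  height(35) = 1 + max(1, 2) = 3
  height(14) = 1 + max(1, 3) = 4
Height = 4


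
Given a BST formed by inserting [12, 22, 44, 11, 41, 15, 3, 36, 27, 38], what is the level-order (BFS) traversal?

Tree insertion order: [12, 22, 44, 11, 41, 15, 3, 36, 27, 38]
Tree (level-order array): [12, 11, 22, 3, None, 15, 44, None, None, None, None, 41, None, 36, None, 27, 38]
BFS from the root, enqueuing left then right child of each popped node:
  queue [12] -> pop 12, enqueue [11, 22], visited so far: [12]
  queue [11, 22] -> pop 11, enqueue [3], visited so far: [12, 11]
  queue [22, 3] -> pop 22, enqueue [15, 44], visited so far: [12, 11, 22]
  queue [3, 15, 44] -> pop 3, enqueue [none], visited so far: [12, 11, 22, 3]
  queue [15, 44] -> pop 15, enqueue [none], visited so far: [12, 11, 22, 3, 15]
  queue [44] -> pop 44, enqueue [41], visited so far: [12, 11, 22, 3, 15, 44]
  queue [41] -> pop 41, enqueue [36], visited so far: [12, 11, 22, 3, 15, 44, 41]
  queue [36] -> pop 36, enqueue [27, 38], visited so far: [12, 11, 22, 3, 15, 44, 41, 36]
  queue [27, 38] -> pop 27, enqueue [none], visited so far: [12, 11, 22, 3, 15, 44, 41, 36, 27]
  queue [38] -> pop 38, enqueue [none], visited so far: [12, 11, 22, 3, 15, 44, 41, 36, 27, 38]
Result: [12, 11, 22, 3, 15, 44, 41, 36, 27, 38]


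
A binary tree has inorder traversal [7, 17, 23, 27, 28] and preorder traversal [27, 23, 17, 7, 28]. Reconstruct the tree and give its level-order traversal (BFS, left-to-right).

Inorder:  [7, 17, 23, 27, 28]
Preorder: [27, 23, 17, 7, 28]
Algorithm: preorder visits root first, so consume preorder in order;
for each root, split the current inorder slice at that value into
left-subtree inorder and right-subtree inorder, then recurse.
Recursive splits:
  root=27; inorder splits into left=[7, 17, 23], right=[28]
  root=23; inorder splits into left=[7, 17], right=[]
  root=17; inorder splits into left=[7], right=[]
  root=7; inorder splits into left=[], right=[]
  root=28; inorder splits into left=[], right=[]
Reconstructed level-order: [27, 23, 28, 17, 7]


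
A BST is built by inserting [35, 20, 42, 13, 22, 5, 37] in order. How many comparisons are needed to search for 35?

Search path for 35: 35
Found: True
Comparisons: 1


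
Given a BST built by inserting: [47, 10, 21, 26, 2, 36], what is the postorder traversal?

Tree insertion order: [47, 10, 21, 26, 2, 36]
Tree (level-order array): [47, 10, None, 2, 21, None, None, None, 26, None, 36]
Postorder traversal: [2, 36, 26, 21, 10, 47]


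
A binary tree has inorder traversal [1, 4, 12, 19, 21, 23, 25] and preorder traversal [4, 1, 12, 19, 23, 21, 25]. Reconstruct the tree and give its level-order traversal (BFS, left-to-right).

Inorder:  [1, 4, 12, 19, 21, 23, 25]
Preorder: [4, 1, 12, 19, 23, 21, 25]
Algorithm: preorder visits root first, so consume preorder in order;
for each root, split the current inorder slice at that value into
left-subtree inorder and right-subtree inorder, then recurse.
Recursive splits:
  root=4; inorder splits into left=[1], right=[12, 19, 21, 23, 25]
  root=1; inorder splits into left=[], right=[]
  root=12; inorder splits into left=[], right=[19, 21, 23, 25]
  root=19; inorder splits into left=[], right=[21, 23, 25]
  root=23; inorder splits into left=[21], right=[25]
  root=21; inorder splits into left=[], right=[]
  root=25; inorder splits into left=[], right=[]
Reconstructed level-order: [4, 1, 12, 19, 23, 21, 25]


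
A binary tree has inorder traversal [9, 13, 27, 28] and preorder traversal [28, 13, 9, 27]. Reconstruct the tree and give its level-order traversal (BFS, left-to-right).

Inorder:  [9, 13, 27, 28]
Preorder: [28, 13, 9, 27]
Algorithm: preorder visits root first, so consume preorder in order;
for each root, split the current inorder slice at that value into
left-subtree inorder and right-subtree inorder, then recurse.
Recursive splits:
  root=28; inorder splits into left=[9, 13, 27], right=[]
  root=13; inorder splits into left=[9], right=[27]
  root=9; inorder splits into left=[], right=[]
  root=27; inorder splits into left=[], right=[]
Reconstructed level-order: [28, 13, 9, 27]


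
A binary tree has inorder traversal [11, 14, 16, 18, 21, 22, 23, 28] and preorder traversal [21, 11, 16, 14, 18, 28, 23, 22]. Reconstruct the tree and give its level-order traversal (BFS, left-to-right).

Inorder:  [11, 14, 16, 18, 21, 22, 23, 28]
Preorder: [21, 11, 16, 14, 18, 28, 23, 22]
Algorithm: preorder visits root first, so consume preorder in order;
for each root, split the current inorder slice at that value into
left-subtree inorder and right-subtree inorder, then recurse.
Recursive splits:
  root=21; inorder splits into left=[11, 14, 16, 18], right=[22, 23, 28]
  root=11; inorder splits into left=[], right=[14, 16, 18]
  root=16; inorder splits into left=[14], right=[18]
  root=14; inorder splits into left=[], right=[]
  root=18; inorder splits into left=[], right=[]
  root=28; inorder splits into left=[22, 23], right=[]
  root=23; inorder splits into left=[22], right=[]
  root=22; inorder splits into left=[], right=[]
Reconstructed level-order: [21, 11, 28, 16, 23, 14, 18, 22]


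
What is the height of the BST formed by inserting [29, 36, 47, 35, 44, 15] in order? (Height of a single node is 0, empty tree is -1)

Insertion order: [29, 36, 47, 35, 44, 15]
Tree (level-order array): [29, 15, 36, None, None, 35, 47, None, None, 44]
Compute height bottom-up (empty subtree = -1):
  height(15) = 1 + max(-1, -1) = 0
  height(35) = 1 + max(-1, -1) = 0
  height(44) = 1 + max(-1, -1) = 0
  height(47) = 1 + max(0, -1) = 1
  height(36) = 1 + max(0, 1) = 2
  height(29) = 1 + max(0, 2) = 3
Height = 3


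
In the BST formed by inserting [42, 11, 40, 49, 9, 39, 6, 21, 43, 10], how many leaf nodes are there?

Tree built from: [42, 11, 40, 49, 9, 39, 6, 21, 43, 10]
Tree (level-order array): [42, 11, 49, 9, 40, 43, None, 6, 10, 39, None, None, None, None, None, None, None, 21]
Rule: A leaf has 0 children.
Per-node child counts:
  node 42: 2 child(ren)
  node 11: 2 child(ren)
  node 9: 2 child(ren)
  node 6: 0 child(ren)
  node 10: 0 child(ren)
  node 40: 1 child(ren)
  node 39: 1 child(ren)
  node 21: 0 child(ren)
  node 49: 1 child(ren)
  node 43: 0 child(ren)
Matching nodes: [6, 10, 21, 43]
Count of leaf nodes: 4


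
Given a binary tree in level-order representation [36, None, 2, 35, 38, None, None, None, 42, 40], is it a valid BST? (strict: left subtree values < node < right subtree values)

Level-order array: [36, None, 2, 35, 38, None, None, None, 42, 40]
Validate using subtree bounds (lo, hi): at each node, require lo < value < hi,
then recurse left with hi=value and right with lo=value.
Preorder trace (stopping at first violation):
  at node 36 with bounds (-inf, +inf): OK
  at node 2 with bounds (36, +inf): VIOLATION
Node 2 violates its bound: not (36 < 2 < +inf).
Result: Not a valid BST


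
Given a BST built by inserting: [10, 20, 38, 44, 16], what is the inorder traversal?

Tree insertion order: [10, 20, 38, 44, 16]
Tree (level-order array): [10, None, 20, 16, 38, None, None, None, 44]
Inorder traversal: [10, 16, 20, 38, 44]


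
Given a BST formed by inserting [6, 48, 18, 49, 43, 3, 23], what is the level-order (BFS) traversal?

Tree insertion order: [6, 48, 18, 49, 43, 3, 23]
Tree (level-order array): [6, 3, 48, None, None, 18, 49, None, 43, None, None, 23]
BFS from the root, enqueuing left then right child of each popped node:
  queue [6] -> pop 6, enqueue [3, 48], visited so far: [6]
  queue [3, 48] -> pop 3, enqueue [none], visited so far: [6, 3]
  queue [48] -> pop 48, enqueue [18, 49], visited so far: [6, 3, 48]
  queue [18, 49] -> pop 18, enqueue [43], visited so far: [6, 3, 48, 18]
  queue [49, 43] -> pop 49, enqueue [none], visited so far: [6, 3, 48, 18, 49]
  queue [43] -> pop 43, enqueue [23], visited so far: [6, 3, 48, 18, 49, 43]
  queue [23] -> pop 23, enqueue [none], visited so far: [6, 3, 48, 18, 49, 43, 23]
Result: [6, 3, 48, 18, 49, 43, 23]


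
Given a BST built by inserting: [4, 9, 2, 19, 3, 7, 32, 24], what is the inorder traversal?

Tree insertion order: [4, 9, 2, 19, 3, 7, 32, 24]
Tree (level-order array): [4, 2, 9, None, 3, 7, 19, None, None, None, None, None, 32, 24]
Inorder traversal: [2, 3, 4, 7, 9, 19, 24, 32]


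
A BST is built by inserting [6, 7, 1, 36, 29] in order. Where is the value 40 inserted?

Starting tree (level order): [6, 1, 7, None, None, None, 36, 29]
Insertion path: 6 -> 7 -> 36
Result: insert 40 as right child of 36
Final tree (level order): [6, 1, 7, None, None, None, 36, 29, 40]


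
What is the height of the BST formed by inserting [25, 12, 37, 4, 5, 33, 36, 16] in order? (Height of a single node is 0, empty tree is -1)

Insertion order: [25, 12, 37, 4, 5, 33, 36, 16]
Tree (level-order array): [25, 12, 37, 4, 16, 33, None, None, 5, None, None, None, 36]
Compute height bottom-up (empty subtree = -1):
  height(5) = 1 + max(-1, -1) = 0
  height(4) = 1 + max(-1, 0) = 1
  height(16) = 1 + max(-1, -1) = 0
  height(12) = 1 + max(1, 0) = 2
  height(36) = 1 + max(-1, -1) = 0
  height(33) = 1 + max(-1, 0) = 1
  height(37) = 1 + max(1, -1) = 2
  height(25) = 1 + max(2, 2) = 3
Height = 3


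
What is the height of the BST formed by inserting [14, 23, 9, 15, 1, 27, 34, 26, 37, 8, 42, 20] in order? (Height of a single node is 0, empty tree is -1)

Insertion order: [14, 23, 9, 15, 1, 27, 34, 26, 37, 8, 42, 20]
Tree (level-order array): [14, 9, 23, 1, None, 15, 27, None, 8, None, 20, 26, 34, None, None, None, None, None, None, None, 37, None, 42]
Compute height bottom-up (empty subtree = -1):
  height(8) = 1 + max(-1, -1) = 0
  height(1) = 1 + max(-1, 0) = 1
  height(9) = 1 + max(1, -1) = 2
  height(20) = 1 + max(-1, -1) = 0
  height(15) = 1 + max(-1, 0) = 1
  height(26) = 1 + max(-1, -1) = 0
  height(42) = 1 + max(-1, -1) = 0
  height(37) = 1 + max(-1, 0) = 1
  height(34) = 1 + max(-1, 1) = 2
  height(27) = 1 + max(0, 2) = 3
  height(23) = 1 + max(1, 3) = 4
  height(14) = 1 + max(2, 4) = 5
Height = 5


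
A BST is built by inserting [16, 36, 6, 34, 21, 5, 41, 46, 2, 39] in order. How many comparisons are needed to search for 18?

Search path for 18: 16 -> 36 -> 34 -> 21
Found: False
Comparisons: 4


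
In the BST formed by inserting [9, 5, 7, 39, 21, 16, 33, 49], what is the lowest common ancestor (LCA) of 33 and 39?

Tree insertion order: [9, 5, 7, 39, 21, 16, 33, 49]
Tree (level-order array): [9, 5, 39, None, 7, 21, 49, None, None, 16, 33]
In a BST, the LCA of p=33, q=39 is the first node v on the
root-to-leaf path with p <= v <= q (go left if both < v, right if both > v).
Walk from root:
  at 9: both 33 and 39 > 9, go right
  at 39: 33 <= 39 <= 39, this is the LCA
LCA = 39


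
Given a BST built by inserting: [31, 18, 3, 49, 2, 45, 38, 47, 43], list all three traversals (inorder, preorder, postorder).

Tree insertion order: [31, 18, 3, 49, 2, 45, 38, 47, 43]
Tree (level-order array): [31, 18, 49, 3, None, 45, None, 2, None, 38, 47, None, None, None, 43]
Inorder (L, root, R): [2, 3, 18, 31, 38, 43, 45, 47, 49]
Preorder (root, L, R): [31, 18, 3, 2, 49, 45, 38, 43, 47]
Postorder (L, R, root): [2, 3, 18, 43, 38, 47, 45, 49, 31]


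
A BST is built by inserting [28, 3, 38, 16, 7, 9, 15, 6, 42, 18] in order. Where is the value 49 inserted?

Starting tree (level order): [28, 3, 38, None, 16, None, 42, 7, 18, None, None, 6, 9, None, None, None, None, None, 15]
Insertion path: 28 -> 38 -> 42
Result: insert 49 as right child of 42
Final tree (level order): [28, 3, 38, None, 16, None, 42, 7, 18, None, 49, 6, 9, None, None, None, None, None, None, None, 15]


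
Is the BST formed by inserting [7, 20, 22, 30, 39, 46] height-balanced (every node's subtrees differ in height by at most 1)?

Tree (level-order array): [7, None, 20, None, 22, None, 30, None, 39, None, 46]
Definition: a tree is height-balanced if, at every node, |h(left) - h(right)| <= 1 (empty subtree has height -1).
Bottom-up per-node check:
  node 46: h_left=-1, h_right=-1, diff=0 [OK], height=0
  node 39: h_left=-1, h_right=0, diff=1 [OK], height=1
  node 30: h_left=-1, h_right=1, diff=2 [FAIL (|-1-1|=2 > 1)], height=2
  node 22: h_left=-1, h_right=2, diff=3 [FAIL (|-1-2|=3 > 1)], height=3
  node 20: h_left=-1, h_right=3, diff=4 [FAIL (|-1-3|=4 > 1)], height=4
  node 7: h_left=-1, h_right=4, diff=5 [FAIL (|-1-4|=5 > 1)], height=5
Node 30 violates the condition: |-1 - 1| = 2 > 1.
Result: Not balanced


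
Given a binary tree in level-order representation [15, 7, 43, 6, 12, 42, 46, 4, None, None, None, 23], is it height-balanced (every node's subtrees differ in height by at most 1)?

Tree (level-order array): [15, 7, 43, 6, 12, 42, 46, 4, None, None, None, 23]
Definition: a tree is height-balanced if, at every node, |h(left) - h(right)| <= 1 (empty subtree has height -1).
Bottom-up per-node check:
  node 4: h_left=-1, h_right=-1, diff=0 [OK], height=0
  node 6: h_left=0, h_right=-1, diff=1 [OK], height=1
  node 12: h_left=-1, h_right=-1, diff=0 [OK], height=0
  node 7: h_left=1, h_right=0, diff=1 [OK], height=2
  node 23: h_left=-1, h_right=-1, diff=0 [OK], height=0
  node 42: h_left=0, h_right=-1, diff=1 [OK], height=1
  node 46: h_left=-1, h_right=-1, diff=0 [OK], height=0
  node 43: h_left=1, h_right=0, diff=1 [OK], height=2
  node 15: h_left=2, h_right=2, diff=0 [OK], height=3
All nodes satisfy the balance condition.
Result: Balanced


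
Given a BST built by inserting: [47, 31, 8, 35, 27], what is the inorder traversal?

Tree insertion order: [47, 31, 8, 35, 27]
Tree (level-order array): [47, 31, None, 8, 35, None, 27]
Inorder traversal: [8, 27, 31, 35, 47]


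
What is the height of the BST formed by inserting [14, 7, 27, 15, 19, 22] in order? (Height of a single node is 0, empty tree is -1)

Insertion order: [14, 7, 27, 15, 19, 22]
Tree (level-order array): [14, 7, 27, None, None, 15, None, None, 19, None, 22]
Compute height bottom-up (empty subtree = -1):
  height(7) = 1 + max(-1, -1) = 0
  height(22) = 1 + max(-1, -1) = 0
  height(19) = 1 + max(-1, 0) = 1
  height(15) = 1 + max(-1, 1) = 2
  height(27) = 1 + max(2, -1) = 3
  height(14) = 1 + max(0, 3) = 4
Height = 4


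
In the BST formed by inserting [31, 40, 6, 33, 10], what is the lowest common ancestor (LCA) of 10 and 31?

Tree insertion order: [31, 40, 6, 33, 10]
Tree (level-order array): [31, 6, 40, None, 10, 33]
In a BST, the LCA of p=10, q=31 is the first node v on the
root-to-leaf path with p <= v <= q (go left if both < v, right if both > v).
Walk from root:
  at 31: 10 <= 31 <= 31, this is the LCA
LCA = 31


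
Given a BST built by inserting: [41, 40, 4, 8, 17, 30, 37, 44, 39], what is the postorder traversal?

Tree insertion order: [41, 40, 4, 8, 17, 30, 37, 44, 39]
Tree (level-order array): [41, 40, 44, 4, None, None, None, None, 8, None, 17, None, 30, None, 37, None, 39]
Postorder traversal: [39, 37, 30, 17, 8, 4, 40, 44, 41]


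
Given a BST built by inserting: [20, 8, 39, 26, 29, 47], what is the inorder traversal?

Tree insertion order: [20, 8, 39, 26, 29, 47]
Tree (level-order array): [20, 8, 39, None, None, 26, 47, None, 29]
Inorder traversal: [8, 20, 26, 29, 39, 47]


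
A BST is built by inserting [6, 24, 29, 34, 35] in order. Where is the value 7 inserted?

Starting tree (level order): [6, None, 24, None, 29, None, 34, None, 35]
Insertion path: 6 -> 24
Result: insert 7 as left child of 24
Final tree (level order): [6, None, 24, 7, 29, None, None, None, 34, None, 35]


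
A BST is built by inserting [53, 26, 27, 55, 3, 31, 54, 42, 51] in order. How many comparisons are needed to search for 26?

Search path for 26: 53 -> 26
Found: True
Comparisons: 2


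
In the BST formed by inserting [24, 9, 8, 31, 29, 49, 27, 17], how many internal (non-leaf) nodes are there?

Tree built from: [24, 9, 8, 31, 29, 49, 27, 17]
Tree (level-order array): [24, 9, 31, 8, 17, 29, 49, None, None, None, None, 27]
Rule: An internal node has at least one child.
Per-node child counts:
  node 24: 2 child(ren)
  node 9: 2 child(ren)
  node 8: 0 child(ren)
  node 17: 0 child(ren)
  node 31: 2 child(ren)
  node 29: 1 child(ren)
  node 27: 0 child(ren)
  node 49: 0 child(ren)
Matching nodes: [24, 9, 31, 29]
Count of internal (non-leaf) nodes: 4


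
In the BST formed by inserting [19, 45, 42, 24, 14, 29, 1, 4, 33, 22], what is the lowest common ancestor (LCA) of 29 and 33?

Tree insertion order: [19, 45, 42, 24, 14, 29, 1, 4, 33, 22]
Tree (level-order array): [19, 14, 45, 1, None, 42, None, None, 4, 24, None, None, None, 22, 29, None, None, None, 33]
In a BST, the LCA of p=29, q=33 is the first node v on the
root-to-leaf path with p <= v <= q (go left if both < v, right if both > v).
Walk from root:
  at 19: both 29 and 33 > 19, go right
  at 45: both 29 and 33 < 45, go left
  at 42: both 29 and 33 < 42, go left
  at 24: both 29 and 33 > 24, go right
  at 29: 29 <= 29 <= 33, this is the LCA
LCA = 29


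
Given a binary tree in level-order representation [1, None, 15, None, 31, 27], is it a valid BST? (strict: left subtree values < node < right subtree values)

Level-order array: [1, None, 15, None, 31, 27]
Validate using subtree bounds (lo, hi): at each node, require lo < value < hi,
then recurse left with hi=value and right with lo=value.
Preorder trace (stopping at first violation):
  at node 1 with bounds (-inf, +inf): OK
  at node 15 with bounds (1, +inf): OK
  at node 31 with bounds (15, +inf): OK
  at node 27 with bounds (15, 31): OK
No violation found at any node.
Result: Valid BST


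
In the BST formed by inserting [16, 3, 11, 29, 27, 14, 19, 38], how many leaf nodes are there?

Tree built from: [16, 3, 11, 29, 27, 14, 19, 38]
Tree (level-order array): [16, 3, 29, None, 11, 27, 38, None, 14, 19]
Rule: A leaf has 0 children.
Per-node child counts:
  node 16: 2 child(ren)
  node 3: 1 child(ren)
  node 11: 1 child(ren)
  node 14: 0 child(ren)
  node 29: 2 child(ren)
  node 27: 1 child(ren)
  node 19: 0 child(ren)
  node 38: 0 child(ren)
Matching nodes: [14, 19, 38]
Count of leaf nodes: 3


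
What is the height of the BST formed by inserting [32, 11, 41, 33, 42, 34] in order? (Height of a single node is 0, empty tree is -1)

Insertion order: [32, 11, 41, 33, 42, 34]
Tree (level-order array): [32, 11, 41, None, None, 33, 42, None, 34]
Compute height bottom-up (empty subtree = -1):
  height(11) = 1 + max(-1, -1) = 0
  height(34) = 1 + max(-1, -1) = 0
  height(33) = 1 + max(-1, 0) = 1
  height(42) = 1 + max(-1, -1) = 0
  height(41) = 1 + max(1, 0) = 2
  height(32) = 1 + max(0, 2) = 3
Height = 3
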